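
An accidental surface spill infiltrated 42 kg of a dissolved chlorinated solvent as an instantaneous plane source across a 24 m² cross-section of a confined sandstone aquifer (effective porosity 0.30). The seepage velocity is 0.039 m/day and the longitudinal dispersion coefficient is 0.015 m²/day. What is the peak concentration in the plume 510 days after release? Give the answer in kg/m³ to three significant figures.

The peak of an instantaneous 1D plume sits at x = vt; there the Gaussian factor is 1 and C_max = M/(n_e·A·√(4πDt)), where n_e·A is the pore area the mass is dissolved in.
√(4πDt) = √(4π × 0.015 × 510) = 9.805 m, so C_max = 42/(0.30 × 24 × 9.805) = 0.595 kg/m³.

0.595 kg/m³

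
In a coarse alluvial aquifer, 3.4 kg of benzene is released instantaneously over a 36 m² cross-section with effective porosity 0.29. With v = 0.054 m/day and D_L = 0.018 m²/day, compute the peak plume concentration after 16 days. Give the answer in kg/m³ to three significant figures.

The peak of an instantaneous 1D plume sits at x = vt; there the Gaussian factor is 1 and C_max = M/(n_e·A·√(4πDt)), where n_e·A is the pore area the mass is dissolved in.
√(4πDt) = √(4π × 0.018 × 16) = 1.902 m, so C_max = 3.4/(0.29 × 36 × 1.902) = 0.171 kg/m³.

0.171 kg/m³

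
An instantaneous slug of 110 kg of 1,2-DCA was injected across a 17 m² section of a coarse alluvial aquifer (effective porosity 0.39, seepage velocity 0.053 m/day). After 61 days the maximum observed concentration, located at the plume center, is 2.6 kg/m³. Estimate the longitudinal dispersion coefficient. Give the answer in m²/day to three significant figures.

0.0531 m²/day

At the plume center C_max = M/(n_e·A·√(4πDt)), so D = M²/(4πt·(n_e·A·C_max)²).
n_e·A·C_max = 0.39 × 17 × 2.6 = 17.24 kg/m.
D = 110²/(4π × 61 × 17.24²) = 0.0531 m²/day.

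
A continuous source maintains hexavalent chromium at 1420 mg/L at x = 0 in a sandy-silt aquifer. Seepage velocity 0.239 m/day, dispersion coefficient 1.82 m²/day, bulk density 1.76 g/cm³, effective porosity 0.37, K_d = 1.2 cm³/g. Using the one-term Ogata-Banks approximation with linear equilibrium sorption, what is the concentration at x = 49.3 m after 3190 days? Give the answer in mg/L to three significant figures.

Retardation factor R = 1 + ρ_b·K_d/n = 1 + 1.76 × 1.2/0.37 = 6.708.
Sorption retards both mechanisms: v_R = v/R = 0.03563 m/day, D_R = D/R = 0.2713 m²/day.
v_R·t = 0.03563 × 3190 = 113.6597 m; 2√(D_R t) = 58.84 m; argument = (49.3 − 113.6597)/58.84 = -1.094.
C = C₀ × ½·erfc(-1.094) = 1420 × 0.9391 = 1330 mg/L.

1330 mg/L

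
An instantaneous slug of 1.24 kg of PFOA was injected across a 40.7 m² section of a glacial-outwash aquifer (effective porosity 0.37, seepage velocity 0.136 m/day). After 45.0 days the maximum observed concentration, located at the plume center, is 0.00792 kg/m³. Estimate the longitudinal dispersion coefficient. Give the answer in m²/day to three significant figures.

At the plume center C_max = M/(n_e·A·√(4πDt)), so D = M²/(4πt·(n_e·A·C_max)²).
n_e·A·C_max = 0.37 × 40.7 × 0.00792 = 0.1193 kg/m.
D = 1.24²/(4π × 45.0 × 0.1193²) = 0.191 m²/day.

0.191 m²/day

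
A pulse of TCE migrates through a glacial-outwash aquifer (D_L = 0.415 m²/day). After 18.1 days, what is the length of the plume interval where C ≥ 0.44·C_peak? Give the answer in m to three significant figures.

9.93 m

The plume is Gaussian with σ = √(2Dt) = √(2 × 0.415 × 18.1) = 3.876 m.
C/C_peak = exp(−Δx²/(2σ²)) = 0.44 ⇒ Δx = σ·√(−2 ln 0.44) = 3.876 × 1.281 = 4.965 m.
Width = 2Δx = 9.93 m.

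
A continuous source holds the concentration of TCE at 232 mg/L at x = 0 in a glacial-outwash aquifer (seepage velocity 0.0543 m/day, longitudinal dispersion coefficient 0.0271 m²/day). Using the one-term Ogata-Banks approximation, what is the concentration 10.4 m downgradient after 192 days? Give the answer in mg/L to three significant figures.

117 mg/L

For a continuous step input, C/C₀ ≈ ½·erfc((x−vt)/(2√(Dt))).
vt = 0.0543 × 192 = 10.4256 m and 2√(Dt) = 2√(0.0271 × 192) = 4.562 m.
Argument (x−vt)/(2√(Dt)) = (10.4 − 10.4256)/4.562 = -0.005612; ½·erfc(-0.005612) = 0.5032.
C = 232 × 0.5032 = 117 mg/L.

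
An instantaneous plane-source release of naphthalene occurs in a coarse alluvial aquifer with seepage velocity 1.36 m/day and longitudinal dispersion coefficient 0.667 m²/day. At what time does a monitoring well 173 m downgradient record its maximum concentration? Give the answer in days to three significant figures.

127 days

For the 1D instantaneous-source solution, setting ∂C/∂t = 0 at fixed x gives v²t² + 2Dt − x² = 0, so t = (√(D² + v²x²) − D)/v².
√(D² + v²x²) = √(0.667² + 1.36² × 173²) = 235.3; v² = 1.8496.
t = (235.3 − 0.667)/1.8496 = 127 days (vs. the pure-advection estimate x/v = 127 d).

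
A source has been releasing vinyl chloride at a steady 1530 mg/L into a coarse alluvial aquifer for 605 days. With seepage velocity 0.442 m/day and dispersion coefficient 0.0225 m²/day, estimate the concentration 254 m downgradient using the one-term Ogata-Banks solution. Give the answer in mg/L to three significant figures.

For a continuous step input, C/C₀ ≈ ½·erfc((x−vt)/(2√(Dt))).
vt = 0.442 × 605 = 267.41 m and 2√(Dt) = 2√(0.0225 × 605) = 7.379 m.
Argument (x−vt)/(2√(Dt)) = (254 − 267.41)/7.379 = -1.817; ½·erfc(-1.817) = 0.9949.
C = 1530 × 0.9949 = 1520 mg/L.

1520 mg/L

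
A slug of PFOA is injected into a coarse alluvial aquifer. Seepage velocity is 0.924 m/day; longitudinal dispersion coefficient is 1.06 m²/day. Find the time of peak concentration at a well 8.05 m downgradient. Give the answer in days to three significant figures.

For the 1D instantaneous-source solution, setting ∂C/∂t = 0 at fixed x gives v²t² + 2Dt − x² = 0, so t = (√(D² + v²x²) − D)/v².
√(D² + v²x²) = √(1.06² + 0.924² × 8.05²) = 7.513; v² = 0.853776.
t = (7.513 − 1.06)/0.853776 = 7.56 days (vs. the pure-advection estimate x/v = 8.71 d).

7.56 days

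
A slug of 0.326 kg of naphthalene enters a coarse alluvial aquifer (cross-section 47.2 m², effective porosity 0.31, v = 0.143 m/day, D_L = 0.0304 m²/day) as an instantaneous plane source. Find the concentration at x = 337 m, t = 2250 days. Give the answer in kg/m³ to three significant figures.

0.000325 kg/m³

For an instantaneous plane source, C(x,t) = M/(n_e·A·√(4πDt)) · exp(−(x−vt)²/(4Dt)), with n_e·A the pore (flow) area.
Plume center vt = 0.143 × 2250 = 321.75 m, so the well at 337 m is 15.25 m downgradient of the peak.
√(4πDt) = 29.32 m, giving peak height M/(n_e·A·√(4πDt)) = 0.326/(0.31 × 47.2 × 29.32) = 0.0007599 kg/m³.
(x−vt)²/(4Dt) = (15.25)²/(4 × 0.0304 × 2250) = 0.8500; exp(−0.8500) = 0.4274.
C = 0.0007599 × 0.4274 = 0.000325 kg/m³.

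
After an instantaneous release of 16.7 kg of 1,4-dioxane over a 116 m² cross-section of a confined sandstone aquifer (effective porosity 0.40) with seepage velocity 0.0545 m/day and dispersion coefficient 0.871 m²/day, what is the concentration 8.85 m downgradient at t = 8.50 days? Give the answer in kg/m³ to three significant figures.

For an instantaneous plane source, C(x,t) = M/(n_e·A·√(4πDt)) · exp(−(x−vt)²/(4Dt)), with n_e·A the pore (flow) area.
Plume center vt = 0.0545 × 8.50 = 0.46325 m, so the well at 8.85 m is 8.38675 m downgradient of the peak.
√(4πDt) = 9.645 m, giving peak height M/(n_e·A·√(4πDt)) = 16.7/(0.40 × 116 × 9.645) = 0.03732 kg/m³.
(x−vt)²/(4Dt) = (8.38675)²/(4 × 0.871 × 8.50) = 2.375; exp(−2.375) = 0.09301.
C = 0.03732 × 0.09301 = 0.00347 kg/m³.

0.00347 kg/m³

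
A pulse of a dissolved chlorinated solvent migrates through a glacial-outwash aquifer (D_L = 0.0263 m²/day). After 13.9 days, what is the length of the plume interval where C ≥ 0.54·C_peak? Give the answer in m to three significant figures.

1.90 m

The plume is Gaussian with σ = √(2Dt) = √(2 × 0.0263 × 13.9) = 0.8551 m.
C/C_peak = exp(−Δx²/(2σ²)) = 0.54 ⇒ Δx = σ·√(−2 ln 0.54) = 0.8551 × 1.110 = 0.9492 m.
Width = 2Δx = 1.90 m.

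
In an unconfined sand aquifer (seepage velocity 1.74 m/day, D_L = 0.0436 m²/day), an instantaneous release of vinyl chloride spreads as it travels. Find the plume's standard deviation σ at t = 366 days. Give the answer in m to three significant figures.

Dispersive spreading gives a Gaussian with σ² = 2Dt; advection only shifts the center.
σ = √(2 × 0.0436 × 366) = 5.65 m.

5.65 m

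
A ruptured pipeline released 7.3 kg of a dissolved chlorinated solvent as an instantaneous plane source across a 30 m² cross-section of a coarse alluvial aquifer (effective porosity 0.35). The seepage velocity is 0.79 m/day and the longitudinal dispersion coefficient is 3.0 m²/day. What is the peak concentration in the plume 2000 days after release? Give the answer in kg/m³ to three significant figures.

The peak of an instantaneous 1D plume sits at x = vt; there the Gaussian factor is 1 and C_max = M/(n_e·A·√(4πDt)), where n_e·A is the pore area the mass is dissolved in.
√(4πDt) = √(4π × 3.0 × 2000) = 274.6 m, so C_max = 7.3/(0.35 × 30 × 274.6) = 0.00253 kg/m³.

0.00253 kg/m³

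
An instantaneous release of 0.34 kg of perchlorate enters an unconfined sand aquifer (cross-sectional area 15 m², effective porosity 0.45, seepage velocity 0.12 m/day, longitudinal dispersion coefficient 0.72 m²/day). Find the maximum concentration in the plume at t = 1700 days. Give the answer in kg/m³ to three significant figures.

0.000406 kg/m³

The peak of an instantaneous 1D plume sits at x = vt; there the Gaussian factor is 1 and C_max = M/(n_e·A·√(4πDt)), where n_e·A is the pore area the mass is dissolved in.
√(4πDt) = √(4π × 0.72 × 1700) = 124.0 m, so C_max = 0.34/(0.45 × 15 × 124.0) = 0.000406 kg/m³.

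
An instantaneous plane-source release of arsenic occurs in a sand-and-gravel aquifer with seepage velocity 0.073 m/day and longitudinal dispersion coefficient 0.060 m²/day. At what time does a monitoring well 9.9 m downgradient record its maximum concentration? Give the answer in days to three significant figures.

125 days

For the 1D instantaneous-source solution, setting ∂C/∂t = 0 at fixed x gives v²t² + 2Dt − x² = 0, so t = (√(D² + v²x²) − D)/v².
√(D² + v²x²) = √(0.060² + 0.073² × 9.9²) = 0.7252; v² = 0.005329.
t = (0.7252 − 0.060)/0.005329 = 125 days (vs. the pure-advection estimate x/v = 136 d).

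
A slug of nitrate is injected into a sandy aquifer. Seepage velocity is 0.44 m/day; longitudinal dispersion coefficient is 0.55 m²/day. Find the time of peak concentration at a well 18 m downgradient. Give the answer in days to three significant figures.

38.2 days

For the 1D instantaneous-source solution, setting ∂C/∂t = 0 at fixed x gives v²t² + 2Dt − x² = 0, so t = (√(D² + v²x²) − D)/v².
√(D² + v²x²) = √(0.55² + 0.44² × 18²) = 7.939; v² = 0.1936.
t = (7.939 − 0.55)/0.1936 = 38.2 days (vs. the pure-advection estimate x/v = 40.9 d).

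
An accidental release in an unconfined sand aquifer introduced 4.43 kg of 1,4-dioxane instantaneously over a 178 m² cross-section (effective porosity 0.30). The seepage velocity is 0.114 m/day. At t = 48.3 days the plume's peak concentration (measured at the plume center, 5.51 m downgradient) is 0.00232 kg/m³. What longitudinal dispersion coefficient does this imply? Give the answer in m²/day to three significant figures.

2.11 m²/day

At the plume center C_max = M/(n_e·A·√(4πDt)), so D = M²/(4πt·(n_e·A·C_max)²).
n_e·A·C_max = 0.30 × 178 × 0.00232 = 0.1239 kg/m.
D = 4.43²/(4π × 48.3 × 0.1239²) = 2.11 m²/day.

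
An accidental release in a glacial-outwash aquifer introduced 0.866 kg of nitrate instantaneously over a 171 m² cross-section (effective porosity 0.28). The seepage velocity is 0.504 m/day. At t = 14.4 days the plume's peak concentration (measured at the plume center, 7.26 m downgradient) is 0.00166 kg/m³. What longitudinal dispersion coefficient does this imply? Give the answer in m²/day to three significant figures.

At the plume center C_max = M/(n_e·A·√(4πDt)), so D = M²/(4πt·(n_e·A·C_max)²).
n_e·A·C_max = 0.28 × 171 × 0.00166 = 0.07948 kg/m.
D = 0.866²/(4π × 14.4 × 0.07948²) = 0.656 m²/day.

0.656 m²/day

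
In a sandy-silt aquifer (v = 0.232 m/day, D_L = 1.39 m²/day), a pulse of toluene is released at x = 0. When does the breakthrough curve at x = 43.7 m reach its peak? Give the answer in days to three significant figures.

For the 1D instantaneous-source solution, setting ∂C/∂t = 0 at fixed x gives v²t² + 2Dt − x² = 0, so t = (√(D² + v²x²) − D)/v².
√(D² + v²x²) = √(1.39² + 0.232² × 43.7²) = 10.23; v² = 0.053824.
t = (10.23 − 1.39)/0.053824 = 164 days (vs. the pure-advection estimate x/v = 188 d).

164 days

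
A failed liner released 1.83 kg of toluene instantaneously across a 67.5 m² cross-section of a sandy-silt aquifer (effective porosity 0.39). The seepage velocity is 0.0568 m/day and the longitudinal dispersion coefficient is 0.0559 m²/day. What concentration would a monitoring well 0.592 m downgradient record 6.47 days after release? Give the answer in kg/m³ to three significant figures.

0.0315 kg/m³

For an instantaneous plane source, C(x,t) = M/(n_e·A·√(4πDt)) · exp(−(x−vt)²/(4Dt)), with n_e·A the pore (flow) area.
Plume center vt = 0.0568 × 6.47 = 0.367496 m, so the well at 0.592 m is 0.224504 m downgradient of the peak.
√(4πDt) = 2.132 m, giving peak height M/(n_e·A·√(4πDt)) = 1.83/(0.39 × 67.5 × 2.132) = 0.03261 kg/m³.
(x−vt)²/(4Dt) = (0.224504)²/(4 × 0.0559 × 6.47) = 0.03484; exp(−0.03484) = 0.9658.
C = 0.03261 × 0.9658 = 0.0315 kg/m³.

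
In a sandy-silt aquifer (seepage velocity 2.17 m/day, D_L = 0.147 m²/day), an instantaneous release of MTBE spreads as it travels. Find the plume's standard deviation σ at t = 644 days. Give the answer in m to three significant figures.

13.8 m

Dispersive spreading gives a Gaussian with σ² = 2Dt; advection only shifts the center.
σ = √(2 × 0.147 × 644) = 13.8 m.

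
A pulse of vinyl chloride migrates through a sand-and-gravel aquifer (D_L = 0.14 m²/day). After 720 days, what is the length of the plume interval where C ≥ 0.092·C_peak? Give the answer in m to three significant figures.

62.0 m

The plume is Gaussian with σ = √(2Dt) = √(2 × 0.14 × 720) = 14.20 m.
C/C_peak = exp(−Δx²/(2σ²)) = 0.092 ⇒ Δx = σ·√(−2 ln 0.092) = 14.20 × 2.184 = 31.01 m.
Width = 2Δx = 62.0 m.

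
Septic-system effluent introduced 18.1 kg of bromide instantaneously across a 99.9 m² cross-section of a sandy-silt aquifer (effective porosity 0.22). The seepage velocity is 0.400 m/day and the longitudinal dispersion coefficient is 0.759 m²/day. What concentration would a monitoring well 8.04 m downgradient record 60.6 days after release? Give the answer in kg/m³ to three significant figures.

For an instantaneous plane source, C(x,t) = M/(n_e·A·√(4πDt)) · exp(−(x−vt)²/(4Dt)), with n_e·A the pore (flow) area.
Plume center vt = 0.400 × 60.6 = 24.24 m, so the well at 8.04 m is 16.2 m upgradient of the peak.
√(4πDt) = 24.04 m, giving peak height M/(n_e·A·√(4πDt)) = 18.1/(0.22 × 99.9 × 24.04) = 0.03426 kg/m³.
(x−vt)²/(4Dt) = (-16.2)²/(4 × 0.759 × 60.6) = 1.426; exp(−1.426) = 0.2403.
C = 0.03426 × 0.2403 = 0.00823 kg/m³.

0.00823 kg/m³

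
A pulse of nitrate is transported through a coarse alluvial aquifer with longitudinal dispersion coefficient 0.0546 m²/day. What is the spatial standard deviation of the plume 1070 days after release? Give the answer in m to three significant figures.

Dispersive spreading gives a Gaussian with σ² = 2Dt; advection only shifts the center.
σ = √(2 × 0.0546 × 1070) = 10.8 m.

10.8 m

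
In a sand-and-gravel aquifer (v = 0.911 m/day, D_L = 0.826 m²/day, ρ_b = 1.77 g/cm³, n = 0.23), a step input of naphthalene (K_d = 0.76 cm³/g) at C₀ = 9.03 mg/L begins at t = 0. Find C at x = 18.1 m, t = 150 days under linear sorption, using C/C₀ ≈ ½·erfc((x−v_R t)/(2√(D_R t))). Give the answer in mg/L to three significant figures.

5.61 mg/L

Retardation factor R = 1 + ρ_b·K_d/n = 1 + 1.77 × 0.76/0.23 = 6.849.
Sorption retards both mechanisms: v_R = v/R = 0.1330 m/day, D_R = D/R = 0.1206 m²/day.
v_R·t = 0.1330 × 150 = 19.95 m; 2√(D_R t) = 8.506 m; argument = (18.1 − 19.95)/8.506 = -0.2175.
C = C₀ × ½·erfc(-0.2175) = 9.03 × 0.6208 = 5.61 mg/L.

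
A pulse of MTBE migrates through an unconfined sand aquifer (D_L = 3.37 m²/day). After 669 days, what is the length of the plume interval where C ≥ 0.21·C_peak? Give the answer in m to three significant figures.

The plume is Gaussian with σ = √(2Dt) = √(2 × 3.37 × 669) = 67.15 m.
C/C_peak = exp(−Δx²/(2σ²)) = 0.21 ⇒ Δx = σ·√(−2 ln 0.21) = 67.15 × 1.767 = 118.7 m.
Width = 2Δx = 237 m.

237 m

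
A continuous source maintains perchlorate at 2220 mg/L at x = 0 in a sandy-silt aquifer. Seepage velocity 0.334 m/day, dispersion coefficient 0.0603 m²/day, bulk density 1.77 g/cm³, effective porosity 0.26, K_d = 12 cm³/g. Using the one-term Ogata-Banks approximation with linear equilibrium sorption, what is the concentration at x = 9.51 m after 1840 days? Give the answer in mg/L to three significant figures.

Retardation factor R = 1 + ρ_b·K_d/n = 1 + 1.77 × 12/0.26 = 82.69.
Sorption retards both mechanisms: v_R = v/R = 0.004039 m/day, D_R = D/R = 0.0007292 m²/day.
v_R·t = 0.004039 × 1840 = 7.43176 m; 2√(D_R t) = 2.317 m; argument = (9.51 − 7.43176)/2.317 = 0.8970.
C = C₀ × ½·erfc(0.8970) = 2220 × 0.1023 = 227 mg/L.

227 mg/L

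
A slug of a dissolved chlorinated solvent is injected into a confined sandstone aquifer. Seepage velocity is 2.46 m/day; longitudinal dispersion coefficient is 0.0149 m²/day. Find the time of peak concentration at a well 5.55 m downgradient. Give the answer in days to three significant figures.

For the 1D instantaneous-source solution, setting ∂C/∂t = 0 at fixed x gives v²t² + 2Dt − x² = 0, so t = (√(D² + v²x²) − D)/v².
√(D² + v²x²) = √(0.0149² + 2.46² × 5.55²) = 13.65; v² = 6.0516.
t = (13.65 − 0.0149)/6.0516 = 2.25 days (vs. the pure-advection estimate x/v = 2.26 d).

2.25 days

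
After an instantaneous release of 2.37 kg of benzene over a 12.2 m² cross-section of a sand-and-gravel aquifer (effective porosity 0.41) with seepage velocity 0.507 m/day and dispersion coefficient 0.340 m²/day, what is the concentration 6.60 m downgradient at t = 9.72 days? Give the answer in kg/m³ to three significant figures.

0.0595 kg/m³

For an instantaneous plane source, C(x,t) = M/(n_e·A·√(4πDt)) · exp(−(x−vt)²/(4Dt)), with n_e·A the pore (flow) area.
Plume center vt = 0.507 × 9.72 = 4.92804 m, so the well at 6.60 m is 1.67196 m downgradient of the peak.
√(4πDt) = 6.444 m, giving peak height M/(n_e·A·√(4πDt)) = 2.37/(0.41 × 12.2 × 6.444) = 0.07353 kg/m³.
(x−vt)²/(4Dt) = (1.67196)²/(4 × 0.340 × 9.72) = 0.2115; exp(−0.2115) = 0.8094.
C = 0.07353 × 0.8094 = 0.0595 kg/m³.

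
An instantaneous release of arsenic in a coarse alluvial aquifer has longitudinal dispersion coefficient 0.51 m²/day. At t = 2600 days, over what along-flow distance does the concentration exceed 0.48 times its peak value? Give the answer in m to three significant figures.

125 m

The plume is Gaussian with σ = √(2Dt) = √(2 × 0.51 × 2600) = 51.50 m.
C/C_peak = exp(−Δx²/(2σ²)) = 0.48 ⇒ Δx = σ·√(−2 ln 0.48) = 51.50 × 1.212 = 62.42 m.
Width = 2Δx = 125 m.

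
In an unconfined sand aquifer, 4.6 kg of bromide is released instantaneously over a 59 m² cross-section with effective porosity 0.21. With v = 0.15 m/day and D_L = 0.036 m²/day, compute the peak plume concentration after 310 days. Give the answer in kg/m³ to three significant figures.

The peak of an instantaneous 1D plume sits at x = vt; there the Gaussian factor is 1 and C_max = M/(n_e·A·√(4πDt)), where n_e·A is the pore area the mass is dissolved in.
√(4πDt) = √(4π × 0.036 × 310) = 11.84 m, so C_max = 4.6/(0.21 × 59 × 11.84) = 0.0314 kg/m³.

0.0314 kg/m³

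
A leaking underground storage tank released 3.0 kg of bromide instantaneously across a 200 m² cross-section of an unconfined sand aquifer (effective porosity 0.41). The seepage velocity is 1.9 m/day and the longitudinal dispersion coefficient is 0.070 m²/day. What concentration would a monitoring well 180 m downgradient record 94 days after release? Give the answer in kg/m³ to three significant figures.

For an instantaneous plane source, C(x,t) = M/(n_e·A·√(4πDt)) · exp(−(x−vt)²/(4Dt)), with n_e·A the pore (flow) area.
Plume center vt = 1.9 × 94 = 178.6 m, so the well at 180 m is 1.4 m downgradient of the peak.
√(4πDt) = 9.093 m, giving peak height M/(n_e·A·√(4πDt)) = 3.0/(0.41 × 200 × 9.093) = 0.004023 kg/m³.
(x−vt)²/(4Dt) = (1.4)²/(4 × 0.070 × 94) = 0.07447; exp(−0.07447) = 0.9282.
C = 0.004023 × 0.9282 = 0.00373 kg/m³.

0.00373 kg/m³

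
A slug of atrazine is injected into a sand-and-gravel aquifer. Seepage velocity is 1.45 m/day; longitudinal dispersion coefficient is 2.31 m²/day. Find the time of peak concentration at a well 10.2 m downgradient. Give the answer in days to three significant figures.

For the 1D instantaneous-source solution, setting ∂C/∂t = 0 at fixed x gives v²t² + 2Dt − x² = 0, so t = (√(D² + v²x²) − D)/v².
√(D² + v²x²) = √(2.31² + 1.45² × 10.2²) = 14.97; v² = 2.1025.
t = (14.97 − 2.31)/2.1025 = 6.02 days (vs. the pure-advection estimate x/v = 7.03 d).

6.02 days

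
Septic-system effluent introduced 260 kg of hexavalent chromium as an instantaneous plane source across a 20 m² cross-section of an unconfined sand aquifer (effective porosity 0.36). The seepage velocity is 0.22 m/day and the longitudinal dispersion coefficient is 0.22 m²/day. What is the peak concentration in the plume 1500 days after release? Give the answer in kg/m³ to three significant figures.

The peak of an instantaneous 1D plume sits at x = vt; there the Gaussian factor is 1 and C_max = M/(n_e·A·√(4πDt)), where n_e·A is the pore area the mass is dissolved in.
√(4πDt) = √(4π × 0.22 × 1500) = 64.40 m, so C_max = 260/(0.36 × 20 × 64.40) = 0.561 kg/m³.

0.561 kg/m³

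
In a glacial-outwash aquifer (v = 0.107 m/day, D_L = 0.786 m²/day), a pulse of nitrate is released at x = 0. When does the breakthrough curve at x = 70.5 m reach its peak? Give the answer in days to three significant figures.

For the 1D instantaneous-source solution, setting ∂C/∂t = 0 at fixed x gives v²t² + 2Dt − x² = 0, so t = (√(D² + v²x²) − D)/v².
√(D² + v²x²) = √(0.786² + 0.107² × 70.5²) = 7.584; v² = 0.011449.
t = (7.584 − 0.786)/0.011449 = 594 days (vs. the pure-advection estimate x/v = 659 d).

594 days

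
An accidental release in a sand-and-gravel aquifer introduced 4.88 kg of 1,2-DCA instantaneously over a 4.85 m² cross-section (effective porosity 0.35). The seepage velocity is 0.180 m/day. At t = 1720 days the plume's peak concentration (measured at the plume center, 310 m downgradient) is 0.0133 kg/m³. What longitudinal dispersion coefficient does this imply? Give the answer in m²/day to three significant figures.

2.16 m²/day

At the plume center C_max = M/(n_e·A·√(4πDt)), so D = M²/(4πt·(n_e·A·C_max)²).
n_e·A·C_max = 0.35 × 4.85 × 0.0133 = 0.02258 kg/m.
D = 4.88²/(4π × 1720 × 0.02258²) = 2.16 m²/day.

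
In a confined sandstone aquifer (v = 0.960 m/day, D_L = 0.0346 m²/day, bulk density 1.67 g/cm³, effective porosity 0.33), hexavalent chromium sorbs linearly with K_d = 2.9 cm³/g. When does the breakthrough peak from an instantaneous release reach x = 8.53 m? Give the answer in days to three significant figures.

Retardation factor R = 1 + ρ_b·K_d/n = 1 + 1.67 × 2.9/0.33 = 15.68.
Sorption retards both mechanisms: v_R = v/R = 0.06122 m/day, D_R = D/R = 0.002207 m²/day.
Peak time from v_R²t² + 2D_R t − x² = 0: t = (√(D_R² + v_R²x²) − D_R)/v_R².
√(D_R² + v_R²x²) = √(0.002207² + 0.06122² × 8.53²) = 0.5222; v_R² = 0.003748.
t = (0.5222 − 0.002207)/0.003748 = 139 days.

139 days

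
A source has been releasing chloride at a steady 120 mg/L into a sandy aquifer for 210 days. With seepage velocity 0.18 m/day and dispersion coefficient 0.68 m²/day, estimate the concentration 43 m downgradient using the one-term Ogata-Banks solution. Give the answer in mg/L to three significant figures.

45.5 mg/L

For a continuous step input, C/C₀ ≈ ½·erfc((x−vt)/(2√(Dt))).
vt = 0.18 × 210 = 37.8 m and 2√(Dt) = 2√(0.68 × 210) = 23.90 m.
Argument (x−vt)/(2√(Dt)) = (43 − 37.8)/23.90 = 0.2176; ½·erfc(0.2176) = 0.3791.
C = 120 × 0.3791 = 45.5 mg/L.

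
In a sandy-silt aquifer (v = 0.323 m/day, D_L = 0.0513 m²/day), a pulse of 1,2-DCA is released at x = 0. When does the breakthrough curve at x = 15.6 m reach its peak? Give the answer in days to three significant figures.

47.8 days

For the 1D instantaneous-source solution, setting ∂C/∂t = 0 at fixed x gives v²t² + 2Dt − x² = 0, so t = (√(D² + v²x²) − D)/v².
√(D² + v²x²) = √(0.0513² + 0.323² × 15.6²) = 5.039; v² = 0.104329.
t = (5.039 − 0.0513)/0.104329 = 47.8 days (vs. the pure-advection estimate x/v = 48.3 d).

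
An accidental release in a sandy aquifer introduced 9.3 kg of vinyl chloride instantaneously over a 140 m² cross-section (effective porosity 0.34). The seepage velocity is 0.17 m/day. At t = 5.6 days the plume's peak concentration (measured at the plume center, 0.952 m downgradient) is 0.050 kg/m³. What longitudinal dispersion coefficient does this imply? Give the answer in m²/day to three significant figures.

0.217 m²/day

At the plume center C_max = M/(n_e·A·√(4πDt)), so D = M²/(4πt·(n_e·A·C_max)²).
n_e·A·C_max = 0.34 × 140 × 0.050 = 2.380 kg/m.
D = 9.3²/(4π × 5.6 × 2.380²) = 0.217 m²/day.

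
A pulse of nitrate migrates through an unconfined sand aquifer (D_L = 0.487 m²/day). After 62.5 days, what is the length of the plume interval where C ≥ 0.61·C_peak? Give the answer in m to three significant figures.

The plume is Gaussian with σ = √(2Dt) = √(2 × 0.487 × 62.5) = 7.802 m.
C/C_peak = exp(−Δx²/(2σ²)) = 0.61 ⇒ Δx = σ·√(−2 ln 0.61) = 7.802 × 0.9943 = 7.758 m.
Width = 2Δx = 15.5 m.

15.5 m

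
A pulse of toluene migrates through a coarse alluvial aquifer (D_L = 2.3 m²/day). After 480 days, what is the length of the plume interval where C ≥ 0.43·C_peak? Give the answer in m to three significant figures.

The plume is Gaussian with σ = √(2Dt) = √(2 × 2.3 × 480) = 46.99 m.
C/C_peak = exp(−Δx²/(2σ²)) = 0.43 ⇒ Δx = σ·√(−2 ln 0.43) = 46.99 × 1.299 = 61.04 m.
Width = 2Δx = 122 m.

122 m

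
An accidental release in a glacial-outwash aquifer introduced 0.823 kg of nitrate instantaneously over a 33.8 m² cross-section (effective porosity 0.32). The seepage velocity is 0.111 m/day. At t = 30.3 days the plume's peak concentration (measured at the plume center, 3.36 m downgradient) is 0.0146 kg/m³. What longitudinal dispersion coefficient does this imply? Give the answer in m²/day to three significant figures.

0.0713 m²/day

At the plume center C_max = M/(n_e·A·√(4πDt)), so D = M²/(4πt·(n_e·A·C_max)²).
n_e·A·C_max = 0.32 × 33.8 × 0.0146 = 0.1579 kg/m.
D = 0.823²/(4π × 30.3 × 0.1579²) = 0.0713 m²/day.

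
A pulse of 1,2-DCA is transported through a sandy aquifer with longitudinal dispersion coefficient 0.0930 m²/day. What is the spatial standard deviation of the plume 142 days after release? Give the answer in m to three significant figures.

Dispersive spreading gives a Gaussian with σ² = 2Dt; advection only shifts the center.
σ = √(2 × 0.0930 × 142) = 5.14 m.

5.14 m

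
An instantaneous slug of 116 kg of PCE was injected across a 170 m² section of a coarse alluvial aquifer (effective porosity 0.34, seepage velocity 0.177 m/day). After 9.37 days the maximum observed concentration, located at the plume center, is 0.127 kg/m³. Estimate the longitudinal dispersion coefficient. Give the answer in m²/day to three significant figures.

At the plume center C_max = M/(n_e·A·√(4πDt)), so D = M²/(4πt·(n_e·A·C_max)²).
n_e·A·C_max = 0.34 × 170 × 0.127 = 7.341 kg/m.
D = 116²/(4π × 9.37 × 7.341²) = 2.12 m²/day.

2.12 m²/day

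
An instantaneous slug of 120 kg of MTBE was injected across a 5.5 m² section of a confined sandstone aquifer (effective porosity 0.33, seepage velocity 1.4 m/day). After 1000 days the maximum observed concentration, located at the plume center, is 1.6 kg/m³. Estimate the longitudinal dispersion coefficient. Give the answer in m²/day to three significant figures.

0.136 m²/day

At the plume center C_max = M/(n_e·A·√(4πDt)), so D = M²/(4πt·(n_e·A·C_max)²).
n_e·A·C_max = 0.33 × 5.5 × 1.6 = 2.904 kg/m.
D = 120²/(4π × 1000 × 2.904²) = 0.136 m²/day.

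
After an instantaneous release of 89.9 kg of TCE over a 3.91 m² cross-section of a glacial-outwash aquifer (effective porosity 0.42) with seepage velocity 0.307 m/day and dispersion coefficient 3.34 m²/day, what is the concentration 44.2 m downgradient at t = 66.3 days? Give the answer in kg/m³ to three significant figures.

For an instantaneous plane source, C(x,t) = M/(n_e·A·√(4πDt)) · exp(−(x−vt)²/(4Dt)), with n_e·A the pore (flow) area.
Plume center vt = 0.307 × 66.3 = 20.3541 m, so the well at 44.2 m is 23.8459 m downgradient of the peak.
√(4πDt) = 52.75 m, giving peak height M/(n_e·A·√(4πDt)) = 89.9/(0.42 × 3.91 × 52.75) = 1.038 kg/m³.
(x−vt)²/(4Dt) = (23.8459)²/(4 × 3.34 × 66.3) = 0.6420; exp(−0.6420) = 0.5262.
C = 1.038 × 0.5262 = 0.546 kg/m³.

0.546 kg/m³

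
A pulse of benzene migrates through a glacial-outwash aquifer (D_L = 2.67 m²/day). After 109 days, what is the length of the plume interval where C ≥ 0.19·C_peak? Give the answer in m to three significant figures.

87.9 m

The plume is Gaussian with σ = √(2Dt) = √(2 × 2.67 × 109) = 24.13 m.
C/C_peak = exp(−Δx²/(2σ²)) = 0.19 ⇒ Δx = σ·√(−2 ln 0.19) = 24.13 × 1.822 = 43.96 m.
Width = 2Δx = 87.9 m.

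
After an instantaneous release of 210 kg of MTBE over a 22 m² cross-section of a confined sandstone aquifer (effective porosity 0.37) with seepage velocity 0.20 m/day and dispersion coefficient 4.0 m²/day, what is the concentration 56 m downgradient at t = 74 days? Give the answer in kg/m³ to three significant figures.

0.101 kg/m³

For an instantaneous plane source, C(x,t) = M/(n_e·A·√(4πDt)) · exp(−(x−vt)²/(4Dt)), with n_e·A the pore (flow) area.
Plume center vt = 0.20 × 74 = 14.8 m, so the well at 56 m is 41.2 m downgradient of the peak.
√(4πDt) = 60.99 m, giving peak height M/(n_e·A·√(4πDt)) = 210/(0.37 × 22 × 60.99) = 0.4230 kg/m³.
(x−vt)²/(4Dt) = (41.2)²/(4 × 4.0 × 74) = 1.434; exp(−1.434) = 0.2384.
C = 0.4230 × 0.2384 = 0.101 kg/m³.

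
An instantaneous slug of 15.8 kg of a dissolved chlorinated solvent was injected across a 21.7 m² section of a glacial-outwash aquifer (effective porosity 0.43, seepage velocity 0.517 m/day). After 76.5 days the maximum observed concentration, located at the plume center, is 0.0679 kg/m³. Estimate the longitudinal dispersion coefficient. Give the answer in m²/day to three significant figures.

0.647 m²/day

At the plume center C_max = M/(n_e·A·√(4πDt)), so D = M²/(4πt·(n_e·A·C_max)²).
n_e·A·C_max = 0.43 × 21.7 × 0.0679 = 0.6336 kg/m.
D = 15.8²/(4π × 76.5 × 0.6336²) = 0.647 m²/day.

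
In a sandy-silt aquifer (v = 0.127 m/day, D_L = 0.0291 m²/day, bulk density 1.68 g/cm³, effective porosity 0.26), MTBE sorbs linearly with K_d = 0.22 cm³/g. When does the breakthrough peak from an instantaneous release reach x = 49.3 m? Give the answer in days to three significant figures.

936 days

Retardation factor R = 1 + ρ_b·K_d/n = 1 + 1.68 × 0.22/0.26 = 2.422.
Sorption retards both mechanisms: v_R = v/R = 0.05244 m/day, D_R = D/R = 0.01201 m²/day.
Peak time from v_R²t² + 2D_R t − x² = 0: t = (√(D_R² + v_R²x²) − D_R)/v_R².
√(D_R² + v_R²x²) = √(0.01201² + 0.05244² × 49.3²) = 2.585; v_R² = 0.002750.
t = (2.585 − 0.01201)/0.002750 = 936 days.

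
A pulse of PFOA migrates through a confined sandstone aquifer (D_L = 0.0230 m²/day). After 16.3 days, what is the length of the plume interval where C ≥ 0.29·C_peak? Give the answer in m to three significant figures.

The plume is Gaussian with σ = √(2Dt) = √(2 × 0.0230 × 16.3) = 0.8659 m.
C/C_peak = exp(−Δx²/(2σ²)) = 0.29 ⇒ Δx = σ·√(−2 ln 0.29) = 0.8659 × 1.573 = 1.362 m.
Width = 2Δx = 2.72 m.

2.72 m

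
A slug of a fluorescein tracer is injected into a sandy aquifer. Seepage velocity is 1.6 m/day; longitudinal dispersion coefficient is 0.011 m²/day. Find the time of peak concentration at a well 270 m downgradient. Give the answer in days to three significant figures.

169 days

For the 1D instantaneous-source solution, setting ∂C/∂t = 0 at fixed x gives v²t² + 2Dt − x² = 0, so t = (√(D² + v²x²) − D)/v².
√(D² + v²x²) = √(0.011² + 1.6² × 270²) = 432.0; v² = 2.56.
t = (432.0 − 0.011)/2.56 = 169 days (vs. the pure-advection estimate x/v = 169 d).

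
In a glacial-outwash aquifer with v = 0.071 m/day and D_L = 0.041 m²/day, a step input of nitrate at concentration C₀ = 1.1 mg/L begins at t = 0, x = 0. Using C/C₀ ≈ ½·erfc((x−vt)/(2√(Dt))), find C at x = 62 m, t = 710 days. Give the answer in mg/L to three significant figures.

0.0708 mg/L

For a continuous step input, C/C₀ ≈ ½·erfc((x−vt)/(2√(Dt))).
vt = 0.071 × 710 = 50.41 m and 2√(Dt) = 2√(0.041 × 710) = 10.79 m.
Argument (x−vt)/(2√(Dt)) = (62 − 50.41)/10.79 = 1.074; ½·erfc(1.074) = 0.06440.
C = 1.1 × 0.06440 = 0.0708 mg/L.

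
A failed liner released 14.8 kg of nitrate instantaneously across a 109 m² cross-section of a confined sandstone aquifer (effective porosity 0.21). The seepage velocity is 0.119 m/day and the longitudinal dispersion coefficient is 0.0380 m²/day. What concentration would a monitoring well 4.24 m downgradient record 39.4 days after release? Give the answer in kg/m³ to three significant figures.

0.144 kg/m³

For an instantaneous plane source, C(x,t) = M/(n_e·A·√(4πDt)) · exp(−(x−vt)²/(4Dt)), with n_e·A the pore (flow) area.
Plume center vt = 0.119 × 39.4 = 4.6886 m, so the well at 4.24 m is 0.4486 m upgradient of the peak.
√(4πDt) = 4.338 m, giving peak height M/(n_e·A·√(4πDt)) = 14.8/(0.21 × 109 × 4.338) = 0.1490 kg/m³.
(x−vt)²/(4Dt) = (-0.4486)²/(4 × 0.0380 × 39.4) = 0.03360; exp(−0.03360) = 0.9670.
C = 0.1490 × 0.9670 = 0.144 kg/m³.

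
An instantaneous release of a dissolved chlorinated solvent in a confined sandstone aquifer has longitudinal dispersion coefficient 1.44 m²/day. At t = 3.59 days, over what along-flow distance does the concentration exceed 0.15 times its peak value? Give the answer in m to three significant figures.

12.5 m

The plume is Gaussian with σ = √(2Dt) = √(2 × 1.44 × 3.59) = 3.215 m.
C/C_peak = exp(−Δx²/(2σ²)) = 0.15 ⇒ Δx = σ·√(−2 ln 0.15) = 3.215 × 1.948 = 6.263 m.
Width = 2Δx = 12.5 m.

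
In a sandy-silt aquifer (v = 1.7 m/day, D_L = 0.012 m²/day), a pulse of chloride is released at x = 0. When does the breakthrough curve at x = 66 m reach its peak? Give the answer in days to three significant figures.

38.8 days

For the 1D instantaneous-source solution, setting ∂C/∂t = 0 at fixed x gives v²t² + 2Dt − x² = 0, so t = (√(D² + v²x²) − D)/v².
√(D² + v²x²) = √(0.012² + 1.7² × 66²) = 112.2; v² = 2.89.
t = (112.2 − 0.012)/2.89 = 38.8 days (vs. the pure-advection estimate x/v = 38.8 d).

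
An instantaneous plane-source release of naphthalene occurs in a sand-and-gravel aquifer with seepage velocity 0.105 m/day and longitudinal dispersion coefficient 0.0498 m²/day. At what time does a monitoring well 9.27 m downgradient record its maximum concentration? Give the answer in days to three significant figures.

83.9 days

For the 1D instantaneous-source solution, setting ∂C/∂t = 0 at fixed x gives v²t² + 2Dt − x² = 0, so t = (√(D² + v²x²) − D)/v².
√(D² + v²x²) = √(0.0498² + 0.105² × 9.27²) = 0.9746; v² = 0.011025.
t = (0.9746 − 0.0498)/0.011025 = 83.9 days (vs. the pure-advection estimate x/v = 88.3 d).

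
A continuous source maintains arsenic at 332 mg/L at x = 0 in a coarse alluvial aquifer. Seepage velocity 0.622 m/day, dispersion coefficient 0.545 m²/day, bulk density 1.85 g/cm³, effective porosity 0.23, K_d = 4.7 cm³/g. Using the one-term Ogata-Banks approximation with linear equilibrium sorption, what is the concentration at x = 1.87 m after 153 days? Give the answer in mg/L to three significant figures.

203 mg/L

Retardation factor R = 1 + ρ_b·K_d/n = 1 + 1.85 × 4.7/0.23 = 38.80.
Sorption retards both mechanisms: v_R = v/R = 0.01603 m/day, D_R = D/R = 0.01405 m²/day.
v_R·t = 0.01603 × 153 = 2.45259 m; 2√(D_R t) = 2.932 m; argument = (1.87 − 2.45259)/2.932 = -0.1987.
C = C₀ × ½·erfc(-0.1987) = 332 × 0.6106 = 203 mg/L.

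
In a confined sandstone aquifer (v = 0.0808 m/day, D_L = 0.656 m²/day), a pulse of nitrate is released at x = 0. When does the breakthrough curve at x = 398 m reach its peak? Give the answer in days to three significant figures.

4830 days

For the 1D instantaneous-source solution, setting ∂C/∂t = 0 at fixed x gives v²t² + 2Dt − x² = 0, so t = (√(D² + v²x²) − D)/v².
√(D² + v²x²) = √(0.656² + 0.0808² × 398²) = 32.17; v² = 0.00652864.
t = (32.17 − 0.656)/0.00652864 = 4830 days (vs. the pure-advection estimate x/v = 4930 d).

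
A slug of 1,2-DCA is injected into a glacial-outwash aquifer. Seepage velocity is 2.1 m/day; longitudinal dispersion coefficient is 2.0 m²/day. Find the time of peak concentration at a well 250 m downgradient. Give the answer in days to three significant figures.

119 days

For the 1D instantaneous-source solution, setting ∂C/∂t = 0 at fixed x gives v²t² + 2Dt − x² = 0, so t = (√(D² + v²x²) − D)/v².
√(D² + v²x²) = √(2.0² + 2.1² × 250²) = 525.0; v² = 4.41.
t = (525.0 − 2.0)/4.41 = 119 days (vs. the pure-advection estimate x/v = 119 d).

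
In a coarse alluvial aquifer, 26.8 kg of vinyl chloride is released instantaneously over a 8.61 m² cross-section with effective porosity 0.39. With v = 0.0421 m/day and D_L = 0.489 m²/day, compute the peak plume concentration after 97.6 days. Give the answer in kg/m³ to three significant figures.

0.326 kg/m³

The peak of an instantaneous 1D plume sits at x = vt; there the Gaussian factor is 1 and C_max = M/(n_e·A·√(4πDt)), where n_e·A is the pore area the mass is dissolved in.
√(4πDt) = √(4π × 0.489 × 97.6) = 24.49 m, so C_max = 26.8/(0.39 × 8.61 × 24.49) = 0.326 kg/m³.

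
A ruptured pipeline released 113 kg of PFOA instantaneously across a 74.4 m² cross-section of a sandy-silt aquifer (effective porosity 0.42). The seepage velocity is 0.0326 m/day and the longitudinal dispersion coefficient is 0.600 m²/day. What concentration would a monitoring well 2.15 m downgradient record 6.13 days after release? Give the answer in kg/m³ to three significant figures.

0.411 kg/m³

For an instantaneous plane source, C(x,t) = M/(n_e·A·√(4πDt)) · exp(−(x−vt)²/(4Dt)), with n_e·A the pore (flow) area.
Plume center vt = 0.0326 × 6.13 = 0.199838 m, so the well at 2.15 m is 1.950162 m downgradient of the peak.
√(4πDt) = 6.798 m, giving peak height M/(n_e·A·√(4πDt)) = 113/(0.42 × 74.4 × 6.798) = 0.5320 kg/m³.
(x−vt)²/(4Dt) = (1.950162)²/(4 × 0.600 × 6.13) = 0.2585; exp(−0.2585) = 0.7722.
C = 0.5320 × 0.7722 = 0.411 kg/m³.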